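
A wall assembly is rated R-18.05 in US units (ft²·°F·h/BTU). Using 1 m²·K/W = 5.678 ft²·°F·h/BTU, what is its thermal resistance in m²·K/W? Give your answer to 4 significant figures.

R_SI = 18.05/5.678 = 3.1789

3.179 m²·K/W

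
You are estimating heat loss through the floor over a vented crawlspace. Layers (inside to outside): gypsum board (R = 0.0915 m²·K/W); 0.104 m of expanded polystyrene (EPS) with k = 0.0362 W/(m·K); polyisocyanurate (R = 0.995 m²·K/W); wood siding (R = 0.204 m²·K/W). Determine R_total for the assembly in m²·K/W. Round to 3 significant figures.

4.16 m²·K/W

0.104/0.0362 = 2.873
R_total = 0.0915 + 2.873 + 0.995 + 0.204 = 4.163 m²·K/W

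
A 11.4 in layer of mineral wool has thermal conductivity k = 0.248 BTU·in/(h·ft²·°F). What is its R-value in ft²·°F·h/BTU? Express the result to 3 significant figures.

R = L/k = 11.4/0.248 = 45.97 ft²·°F·h/BTU

46.0 ft²·°F·h/BTU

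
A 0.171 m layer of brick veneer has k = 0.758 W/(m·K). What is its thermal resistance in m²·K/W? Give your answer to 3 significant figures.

R = L/k = 0.171/0.758 = 0.2256 m²·K/W

0.226 m²·K/W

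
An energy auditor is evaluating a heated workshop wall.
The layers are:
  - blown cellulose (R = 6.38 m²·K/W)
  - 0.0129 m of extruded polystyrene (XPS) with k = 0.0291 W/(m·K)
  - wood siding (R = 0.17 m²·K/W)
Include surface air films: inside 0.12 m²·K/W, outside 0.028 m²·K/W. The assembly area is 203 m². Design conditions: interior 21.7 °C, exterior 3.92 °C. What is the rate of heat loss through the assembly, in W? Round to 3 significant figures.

0.0129/0.0291 = 0.4433
R_total = 0.12 + 6.38 + 0.4433 + 0.17 + 0.028 = 7.141 m²·K/W
Q = A·ΔT/R = 203 × (21.7 − 3.92) / 7.141 = 505.4 W

505 W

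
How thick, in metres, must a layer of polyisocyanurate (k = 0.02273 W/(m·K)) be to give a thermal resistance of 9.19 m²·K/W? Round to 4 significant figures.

L = R·k = 9.19 × 0.02273 = 0.20889 m

0.2089 m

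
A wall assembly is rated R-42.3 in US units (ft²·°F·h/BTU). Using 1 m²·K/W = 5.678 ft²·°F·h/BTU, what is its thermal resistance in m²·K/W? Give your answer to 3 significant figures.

R_SI = 42.3/5.678 = 7.45

7.45 m²·K/W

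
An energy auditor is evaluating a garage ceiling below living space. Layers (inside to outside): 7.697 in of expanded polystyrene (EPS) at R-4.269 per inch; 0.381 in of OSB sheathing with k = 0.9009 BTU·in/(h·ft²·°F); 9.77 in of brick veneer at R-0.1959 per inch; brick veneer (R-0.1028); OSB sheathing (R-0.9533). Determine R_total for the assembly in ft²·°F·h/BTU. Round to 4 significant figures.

7.697 × 4.269 = 32.858
0.381/0.9009 = 0.42291
9.77 × 0.1959 = 1.9139
R_total = 32.858 + 0.42291 + 1.9139 + 0.1028 + 0.9533 = 36.251 ft²·°F·h/BTU

36.25 ft²·°F·h/BTU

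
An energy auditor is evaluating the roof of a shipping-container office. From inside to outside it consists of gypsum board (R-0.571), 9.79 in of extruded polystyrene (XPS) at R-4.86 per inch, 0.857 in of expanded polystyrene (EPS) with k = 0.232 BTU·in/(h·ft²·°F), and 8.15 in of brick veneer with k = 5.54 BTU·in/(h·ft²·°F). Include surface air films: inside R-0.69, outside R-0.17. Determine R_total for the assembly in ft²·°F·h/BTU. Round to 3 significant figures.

9.79 × 4.86 = 47.58
0.857/0.232 = 3.694
8.15/5.54 = 1.471
R_total = 0.69 + 0.571 + 47.58 + 3.694 + 1.471 + 0.17 = 54.18 ft²·°F·h/BTU

54.2 ft²·°F·h/BTU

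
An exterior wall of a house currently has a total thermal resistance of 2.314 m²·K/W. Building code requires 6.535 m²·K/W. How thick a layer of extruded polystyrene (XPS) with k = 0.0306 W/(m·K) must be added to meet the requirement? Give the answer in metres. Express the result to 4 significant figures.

0.1292 m

ΔR = 6.535 − 2.314 = 4.221 m²·K/W
L = ΔR × k = 4.221 × 0.0306 = 0.12916 m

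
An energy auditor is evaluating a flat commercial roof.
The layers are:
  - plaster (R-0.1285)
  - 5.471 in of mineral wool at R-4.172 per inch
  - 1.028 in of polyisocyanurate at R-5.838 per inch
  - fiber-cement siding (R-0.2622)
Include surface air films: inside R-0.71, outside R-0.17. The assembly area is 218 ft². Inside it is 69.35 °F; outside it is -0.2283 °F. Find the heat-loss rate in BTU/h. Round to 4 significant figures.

504.0 BTU/h

5.471 × 4.172 = 22.825
1.028 × 5.838 = 6.0015
R_total = 0.71 + 0.1285 + 22.825 + 6.0015 + 0.2622 + 0.17 = 30.097 ft²·°F·h/BTU
Q = A·ΔT/R = 218 × (69.35 − (-0.2283)) / 30.097 = 503.97 BTU/h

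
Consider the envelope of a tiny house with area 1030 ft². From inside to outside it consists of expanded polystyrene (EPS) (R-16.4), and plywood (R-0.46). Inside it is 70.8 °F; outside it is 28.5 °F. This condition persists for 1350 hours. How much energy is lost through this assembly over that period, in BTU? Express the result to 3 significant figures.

3490000 BTU

R_total = 16.4 + 0.46 = 16.86 ft²·°F·h/BTU
Q = 1030 × (70.8 − 28.5) / 16.86 = 2584 BTU/h
E = 2584 × 1350 = 3489000 BTU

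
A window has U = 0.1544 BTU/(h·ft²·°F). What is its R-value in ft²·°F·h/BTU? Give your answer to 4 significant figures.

R = 1/U = 1/0.1544 = 6.4767

6.477 ft²·°F·h/BTU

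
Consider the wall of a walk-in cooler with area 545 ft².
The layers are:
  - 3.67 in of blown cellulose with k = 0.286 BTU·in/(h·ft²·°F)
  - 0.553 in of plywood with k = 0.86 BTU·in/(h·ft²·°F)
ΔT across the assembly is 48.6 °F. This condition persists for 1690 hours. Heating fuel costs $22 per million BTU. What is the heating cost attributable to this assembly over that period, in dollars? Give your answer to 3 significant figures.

73.1 dollars

3.67/0.286 = 12.83
0.553/0.86 = 0.643
R_total = 12.83 + 0.643 = 13.48 ft²·°F·h/BTU
Q = 545 × 48.6 / 13.48 = 1966 BTU/h
E = 1966 × 1690 = 3322000 BTU
Cost = 3322000/10⁶ × 22 = $73.08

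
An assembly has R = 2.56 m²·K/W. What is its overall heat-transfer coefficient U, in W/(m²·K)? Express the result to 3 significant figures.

0.391 W/(m²·K)

U = 1/R = 1/2.56 = 0.3906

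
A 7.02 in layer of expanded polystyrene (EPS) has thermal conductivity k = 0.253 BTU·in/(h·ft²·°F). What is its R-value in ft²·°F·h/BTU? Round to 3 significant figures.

27.7 ft²·°F·h/BTU

R = L/k = 7.02/0.253 = 27.75 ft²·°F·h/BTU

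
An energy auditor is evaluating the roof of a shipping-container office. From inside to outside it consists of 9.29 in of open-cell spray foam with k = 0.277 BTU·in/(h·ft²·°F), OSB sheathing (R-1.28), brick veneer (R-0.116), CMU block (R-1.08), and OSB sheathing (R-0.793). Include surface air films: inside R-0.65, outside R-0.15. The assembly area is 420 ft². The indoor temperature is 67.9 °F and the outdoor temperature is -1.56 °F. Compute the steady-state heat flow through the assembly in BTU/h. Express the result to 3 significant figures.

9.29/0.277 = 33.54
R_total = 0.65 + 33.54 + 1.28 + 0.116 + 1.08 + 0.793 + 0.15 = 37.61 ft²·°F·h/BTU
Q = A·ΔT/R = 420 × (67.9 − (-1.56)) / 37.61 = 775.7 BTU/h

776 BTU/h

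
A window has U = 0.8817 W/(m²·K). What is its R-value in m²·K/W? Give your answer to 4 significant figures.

R = 1/U = 1/0.8817 = 1.1342

1.134 m²·K/W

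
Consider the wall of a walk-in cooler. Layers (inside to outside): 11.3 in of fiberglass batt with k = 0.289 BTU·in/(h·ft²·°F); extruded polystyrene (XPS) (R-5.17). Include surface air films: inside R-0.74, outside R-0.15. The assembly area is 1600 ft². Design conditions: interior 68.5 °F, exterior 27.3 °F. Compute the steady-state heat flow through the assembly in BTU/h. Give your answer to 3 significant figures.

1460 BTU/h

11.3/0.289 = 39.1
R_total = 0.74 + 39.1 + 5.17 + 0.15 = 45.16 ft²·°F·h/BTU
Q = A·ΔT/R = 1600 × (68.5 − 27.3) / 45.16 = 1460 BTU/h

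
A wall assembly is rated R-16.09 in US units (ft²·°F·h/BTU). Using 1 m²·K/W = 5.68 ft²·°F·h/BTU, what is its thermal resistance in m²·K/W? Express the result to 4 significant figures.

R_SI = 16.09/5.68 = 2.8327

2.833 m²·K/W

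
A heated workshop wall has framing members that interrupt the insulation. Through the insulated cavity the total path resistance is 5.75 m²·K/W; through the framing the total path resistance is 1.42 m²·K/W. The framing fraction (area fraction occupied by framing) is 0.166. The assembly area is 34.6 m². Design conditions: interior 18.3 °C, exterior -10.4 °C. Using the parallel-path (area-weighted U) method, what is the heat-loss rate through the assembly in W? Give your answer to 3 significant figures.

U_eff = 0.834/5.75 + 0.166/1.42 = 0.145 + 0.1169 = 0.2619
R_eff = 1/U_eff = 3.818 m²·K/W
Q = 34.6 × (18.3 − (-10.4)) / 3.818 = 260.1 W

260 W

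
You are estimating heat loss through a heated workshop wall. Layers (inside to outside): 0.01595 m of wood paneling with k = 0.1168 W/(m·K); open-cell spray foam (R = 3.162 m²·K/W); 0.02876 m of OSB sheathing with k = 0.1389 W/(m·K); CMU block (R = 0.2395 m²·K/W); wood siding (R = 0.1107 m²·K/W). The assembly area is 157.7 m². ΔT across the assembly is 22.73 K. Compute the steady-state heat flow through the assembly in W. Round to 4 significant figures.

0.01595/0.1168 = 0.13656
0.02876/0.1389 = 0.20706
R_total = 0.13656 + 3.162 + 0.20706 + 0.2395 + 0.1107 = 3.8558 m²·K/W
Q = A·ΔT/R = 157.7 × 22.73 / 3.8558 = 929.64 W

929.6 W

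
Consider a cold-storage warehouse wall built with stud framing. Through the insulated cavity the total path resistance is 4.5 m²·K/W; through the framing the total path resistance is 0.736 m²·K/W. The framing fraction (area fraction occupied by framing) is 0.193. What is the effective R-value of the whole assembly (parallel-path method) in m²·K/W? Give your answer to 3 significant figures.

2.26 m²·K/W

U_eff = 0.807/4.5 + 0.193/0.736 = 0.1793 + 0.2622 = 0.4416
R_eff = 1/U_eff = 2.265 m²·K/W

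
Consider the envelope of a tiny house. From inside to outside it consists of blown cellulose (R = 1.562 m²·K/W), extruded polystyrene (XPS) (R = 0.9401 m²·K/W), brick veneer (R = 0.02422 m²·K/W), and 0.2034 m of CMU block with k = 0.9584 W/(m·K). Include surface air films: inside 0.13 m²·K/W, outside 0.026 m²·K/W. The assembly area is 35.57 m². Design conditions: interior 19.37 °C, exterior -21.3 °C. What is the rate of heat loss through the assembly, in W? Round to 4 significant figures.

0.2034/0.9584 = 0.21223
R_total = 0.13 + 1.562 + 0.9401 + 0.02422 + 0.21223 + 0.026 = 2.8945 m²·K/W
Q = A·ΔT/R = 35.57 × (19.37 − (-21.3)) / 2.8945 = 499.78 W

499.8 W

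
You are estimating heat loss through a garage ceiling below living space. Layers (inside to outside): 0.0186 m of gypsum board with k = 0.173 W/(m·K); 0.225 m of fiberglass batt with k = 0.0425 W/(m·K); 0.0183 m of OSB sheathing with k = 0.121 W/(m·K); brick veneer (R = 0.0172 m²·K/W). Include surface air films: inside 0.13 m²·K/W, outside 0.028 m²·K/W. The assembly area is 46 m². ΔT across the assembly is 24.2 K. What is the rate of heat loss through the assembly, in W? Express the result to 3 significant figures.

194 W

0.0186/0.173 = 0.1075
0.225/0.0425 = 5.294
0.0183/0.121 = 0.1512
R_total = 0.13 + 0.1075 + 5.294 + 0.1512 + 0.0172 + 0.028 = 5.728 m²·K/W
Q = A·ΔT/R = 46 × 24.2 / 5.728 = 194.3 W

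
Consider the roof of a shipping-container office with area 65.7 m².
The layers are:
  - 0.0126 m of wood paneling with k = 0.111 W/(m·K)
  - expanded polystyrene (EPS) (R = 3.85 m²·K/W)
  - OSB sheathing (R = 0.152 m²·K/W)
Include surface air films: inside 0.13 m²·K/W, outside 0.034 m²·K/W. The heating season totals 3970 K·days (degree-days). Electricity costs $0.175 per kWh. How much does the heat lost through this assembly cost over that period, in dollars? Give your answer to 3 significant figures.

0.0126/0.111 = 0.1135
R_total = 0.13 + 0.1135 + 3.85 + 0.152 + 0.034 = 4.28 m²·K/W
E = A × HDD × 24 / R / 1000 = 65.7 × 3970 × 24 / 4.28 / 1000 = 1463 kWh
Cost = 1463 × 0.175 = $256

256 dollars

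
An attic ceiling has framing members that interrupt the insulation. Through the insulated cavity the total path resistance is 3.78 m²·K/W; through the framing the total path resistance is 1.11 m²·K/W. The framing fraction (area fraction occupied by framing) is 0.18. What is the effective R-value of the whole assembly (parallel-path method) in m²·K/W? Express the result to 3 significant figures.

U_eff = 0.82/3.78 + 0.18/1.11 = 0.2169 + 0.1622 = 0.3791
R_eff = 1/U_eff = 2.638 m²·K/W

2.64 m²·K/W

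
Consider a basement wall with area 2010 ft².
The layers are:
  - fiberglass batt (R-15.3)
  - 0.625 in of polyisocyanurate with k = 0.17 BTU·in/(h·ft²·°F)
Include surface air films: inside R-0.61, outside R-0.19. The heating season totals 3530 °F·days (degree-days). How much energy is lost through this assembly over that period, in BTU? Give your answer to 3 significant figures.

8610000 BTU

0.625/0.17 = 3.676
R_total = 0.61 + 15.3 + 3.676 + 0.19 = 19.78 ft²·°F·h/BTU
E = A × HDD × 24 / R = 2010 × 3530 × 24 / 19.78 = 8611000 BTU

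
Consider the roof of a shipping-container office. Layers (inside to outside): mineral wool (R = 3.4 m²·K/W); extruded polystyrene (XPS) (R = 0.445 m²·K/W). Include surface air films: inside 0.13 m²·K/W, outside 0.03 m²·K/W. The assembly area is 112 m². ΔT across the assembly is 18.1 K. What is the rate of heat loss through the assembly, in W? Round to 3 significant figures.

506 W

R_total = 0.13 + 3.4 + 0.445 + 0.03 = 4.005 m²·K/W
Q = A·ΔT/R = 112 × 18.1 / 4.005 = 506.2 W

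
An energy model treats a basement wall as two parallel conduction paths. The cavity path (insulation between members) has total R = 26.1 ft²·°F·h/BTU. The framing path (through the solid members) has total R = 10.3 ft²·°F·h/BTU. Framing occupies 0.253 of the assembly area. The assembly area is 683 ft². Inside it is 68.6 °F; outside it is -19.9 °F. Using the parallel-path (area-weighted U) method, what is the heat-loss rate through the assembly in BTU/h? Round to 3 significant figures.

3210 BTU/h

U_eff = 0.747/26.1 + 0.253/10.3 = 0.02862 + 0.02456 = 0.05318
R_eff = 1/U_eff = 18.8 ft²·°F·h/BTU
Q = 683 × (68.6 − (-19.9)) / 18.8 = 3215 BTU/h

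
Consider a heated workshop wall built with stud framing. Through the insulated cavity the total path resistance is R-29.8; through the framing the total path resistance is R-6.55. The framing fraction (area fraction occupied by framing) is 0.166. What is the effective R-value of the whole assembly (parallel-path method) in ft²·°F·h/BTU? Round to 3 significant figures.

18.8 ft²·°F·h/BTU

U_eff = 0.834/29.8 + 0.166/6.55 = 0.02799 + 0.02534 = 0.05333
R_eff = 1/U_eff = 18.75 ft²·°F·h/BTU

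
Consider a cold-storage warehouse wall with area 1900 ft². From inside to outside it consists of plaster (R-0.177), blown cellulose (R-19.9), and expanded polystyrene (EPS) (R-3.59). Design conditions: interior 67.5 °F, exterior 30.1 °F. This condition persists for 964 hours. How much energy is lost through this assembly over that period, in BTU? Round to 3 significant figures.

R_total = 0.177 + 19.9 + 3.59 = 23.67 ft²·°F·h/BTU
Q = 1900 × (67.5 − 30.1) / 23.67 = 3002 BTU/h
E = 3002 × 964 = 2894000 BTU

2890000 BTU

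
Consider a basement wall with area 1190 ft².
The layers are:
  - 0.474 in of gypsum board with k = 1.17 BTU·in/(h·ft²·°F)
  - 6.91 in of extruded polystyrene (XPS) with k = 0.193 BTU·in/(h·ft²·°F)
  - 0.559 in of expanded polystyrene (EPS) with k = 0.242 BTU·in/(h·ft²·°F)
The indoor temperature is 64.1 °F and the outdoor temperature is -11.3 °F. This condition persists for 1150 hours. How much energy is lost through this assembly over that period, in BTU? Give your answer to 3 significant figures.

2680000 BTU

0.474/1.17 = 0.4051
6.91/0.193 = 35.8
0.559/0.242 = 2.31
R_total = 0.4051 + 35.8 + 2.31 = 38.52 ft²·°F·h/BTU
Q = 1190 × (64.1 − (-11.3)) / 38.52 = 2329 BTU/h
E = 2329 × 1150 = 2679000 BTU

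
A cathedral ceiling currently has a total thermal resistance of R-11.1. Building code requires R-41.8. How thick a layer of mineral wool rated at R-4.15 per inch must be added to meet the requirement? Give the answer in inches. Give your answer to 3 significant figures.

7.40 in

ΔR = 41.8 − 11.1 = 30.7 ft²·°F·h/BTU
L = ΔR / (R/in) = 30.7/4.15 = 7.398 in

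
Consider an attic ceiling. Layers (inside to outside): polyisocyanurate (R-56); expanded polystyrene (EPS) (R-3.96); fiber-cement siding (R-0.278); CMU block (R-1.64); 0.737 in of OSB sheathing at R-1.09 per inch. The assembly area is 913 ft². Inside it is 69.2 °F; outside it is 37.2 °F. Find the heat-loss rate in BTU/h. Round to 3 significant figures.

466 BTU/h

0.737 × 1.09 = 0.8033
R_total = 56 + 3.96 + 0.278 + 1.64 + 0.8033 = 62.68 ft²·°F·h/BTU
Q = A·ΔT/R = 913 × (69.2 − 37.2) / 62.68 = 466.1 BTU/h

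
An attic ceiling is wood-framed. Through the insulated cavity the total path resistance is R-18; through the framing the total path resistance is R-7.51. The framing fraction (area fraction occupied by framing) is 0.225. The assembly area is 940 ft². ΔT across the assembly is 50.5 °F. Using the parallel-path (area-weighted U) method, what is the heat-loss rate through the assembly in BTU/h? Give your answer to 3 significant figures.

U_eff = 0.775/18 + 0.225/7.51 = 0.04306 + 0.02996 = 0.07302
R_eff = 1/U_eff = 13.7 ft²·°F·h/BTU
Q = 940 × 50.5 / 13.7 = 3466 BTU/h

3470 BTU/h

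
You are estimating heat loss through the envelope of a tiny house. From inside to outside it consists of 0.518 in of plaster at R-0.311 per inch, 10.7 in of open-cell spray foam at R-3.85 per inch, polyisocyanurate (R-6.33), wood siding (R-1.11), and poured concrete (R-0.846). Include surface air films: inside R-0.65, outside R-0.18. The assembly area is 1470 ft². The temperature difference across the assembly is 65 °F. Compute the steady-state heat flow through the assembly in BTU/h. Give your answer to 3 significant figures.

0.518 × 0.311 = 0.1611
10.7 × 3.85 = 41.2
R_total = 0.65 + 0.1611 + 41.2 + 6.33 + 1.11 + 0.846 + 0.18 = 50.47 ft²·°F·h/BTU
Q = A·ΔT/R = 1470 × 65 / 50.47 = 1893 BTU/h

1890 BTU/h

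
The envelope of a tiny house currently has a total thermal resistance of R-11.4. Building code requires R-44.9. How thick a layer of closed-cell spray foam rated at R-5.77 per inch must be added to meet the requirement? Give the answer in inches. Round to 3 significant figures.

5.81 in

ΔR = 44.9 − 11.4 = 33.5 ft²·°F·h/BTU
L = ΔR / (R/in) = 33.5/5.77 = 5.806 in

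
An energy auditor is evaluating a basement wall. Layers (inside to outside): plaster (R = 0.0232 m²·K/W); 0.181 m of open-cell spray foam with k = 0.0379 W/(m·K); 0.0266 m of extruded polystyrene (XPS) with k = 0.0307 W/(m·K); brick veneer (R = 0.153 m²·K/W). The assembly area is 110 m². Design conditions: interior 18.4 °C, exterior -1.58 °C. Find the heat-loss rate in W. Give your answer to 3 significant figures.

378 W

0.181/0.0379 = 4.776
0.0266/0.0307 = 0.8664
R_total = 0.0232 + 4.776 + 0.8664 + 0.153 = 5.818 m²·K/W
Q = A·ΔT/R = 110 × (18.4 − (-1.58)) / 5.818 = 377.7 W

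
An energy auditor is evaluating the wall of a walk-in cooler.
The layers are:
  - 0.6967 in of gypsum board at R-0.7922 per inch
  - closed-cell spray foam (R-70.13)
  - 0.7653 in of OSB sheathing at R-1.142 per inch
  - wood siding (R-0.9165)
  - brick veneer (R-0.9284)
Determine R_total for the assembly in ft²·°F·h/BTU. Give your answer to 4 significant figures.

73.40 ft²·°F·h/BTU

0.6967 × 0.7922 = 0.55193
0.7653 × 1.142 = 0.87397
R_total = 0.55193 + 70.13 + 0.87397 + 0.9165 + 0.9284 = 73.401 ft²·°F·h/BTU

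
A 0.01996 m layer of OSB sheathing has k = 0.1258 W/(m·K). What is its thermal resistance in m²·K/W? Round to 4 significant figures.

0.1587 m²·K/W

R = L/k = 0.01996/0.1258 = 0.15866 m²·K/W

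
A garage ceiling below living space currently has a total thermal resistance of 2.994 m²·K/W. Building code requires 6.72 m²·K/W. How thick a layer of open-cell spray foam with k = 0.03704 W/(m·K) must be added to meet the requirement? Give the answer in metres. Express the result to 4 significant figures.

ΔR = 6.72 − 2.994 = 3.726 m²·K/W
L = ΔR × k = 3.726 × 0.03704 = 0.13801 m

0.1380 m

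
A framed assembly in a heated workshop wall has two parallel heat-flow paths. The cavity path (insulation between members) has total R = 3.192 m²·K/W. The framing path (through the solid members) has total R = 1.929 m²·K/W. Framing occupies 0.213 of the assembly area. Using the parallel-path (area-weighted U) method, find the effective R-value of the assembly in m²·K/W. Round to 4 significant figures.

2.801 m²·K/W

U_eff = 0.787/3.192 + 0.213/1.929 = 0.24655 + 0.11042 = 0.35697
R_eff = 1/U_eff = 2.8013 m²·K/W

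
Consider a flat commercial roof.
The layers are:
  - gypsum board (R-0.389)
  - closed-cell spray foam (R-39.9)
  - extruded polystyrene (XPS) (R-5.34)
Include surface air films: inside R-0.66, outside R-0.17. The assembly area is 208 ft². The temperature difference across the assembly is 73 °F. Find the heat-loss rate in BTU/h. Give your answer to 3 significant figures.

R_total = 0.66 + 0.389 + 39.9 + 5.34 + 0.17 = 46.46 ft²·°F·h/BTU
Q = A·ΔT/R = 208 × 73 / 46.46 = 326.8 BTU/h

327 BTU/h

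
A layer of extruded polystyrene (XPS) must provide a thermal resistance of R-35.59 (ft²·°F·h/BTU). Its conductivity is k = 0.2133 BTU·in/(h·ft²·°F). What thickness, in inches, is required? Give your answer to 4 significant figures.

7.591 in

L = R × k = 35.59 × 0.2133 = 7.5913 in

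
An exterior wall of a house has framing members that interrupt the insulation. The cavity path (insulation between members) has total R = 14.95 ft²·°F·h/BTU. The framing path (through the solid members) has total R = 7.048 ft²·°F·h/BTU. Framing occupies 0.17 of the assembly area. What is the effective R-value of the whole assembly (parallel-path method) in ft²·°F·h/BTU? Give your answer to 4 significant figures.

12.56 ft²·°F·h/BTU

U_eff = 0.83/14.95 + 0.17/7.048 = 0.055518 + 0.02412 = 0.079639
R_eff = 1/U_eff = 12.557 ft²·°F·h/BTU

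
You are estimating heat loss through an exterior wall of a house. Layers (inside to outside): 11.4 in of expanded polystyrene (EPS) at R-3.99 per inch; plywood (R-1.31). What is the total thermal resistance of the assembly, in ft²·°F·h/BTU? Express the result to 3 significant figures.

46.8 ft²·°F·h/BTU

11.4 × 3.99 = 45.49
R_total = 45.49 + 1.31 = 46.8 ft²·°F·h/BTU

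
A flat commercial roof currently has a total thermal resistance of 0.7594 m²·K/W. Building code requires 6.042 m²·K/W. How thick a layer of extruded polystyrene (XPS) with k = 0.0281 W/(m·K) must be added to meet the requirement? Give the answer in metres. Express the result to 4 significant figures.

ΔR = 6.042 − 0.7594 = 5.2826 m²·K/W
L = ΔR × k = 5.2826 × 0.0281 = 0.14844 m

0.1484 m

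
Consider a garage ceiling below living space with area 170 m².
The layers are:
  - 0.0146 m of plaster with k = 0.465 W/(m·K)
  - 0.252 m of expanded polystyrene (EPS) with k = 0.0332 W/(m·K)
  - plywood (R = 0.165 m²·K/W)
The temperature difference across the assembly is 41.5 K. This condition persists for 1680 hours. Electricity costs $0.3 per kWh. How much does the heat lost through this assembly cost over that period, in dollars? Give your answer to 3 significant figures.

0.0146/0.465 = 0.0314
0.252/0.0332 = 7.59
R_total = 0.0314 + 7.59 + 0.165 = 7.787 m²·K/W
Q = 170 × 41.5 / 7.787 = 906 W
E = 906 W × 1680 h / 1000 = 1522 kWh
Cost = 1522 × 0.3 = $456.6

457 dollars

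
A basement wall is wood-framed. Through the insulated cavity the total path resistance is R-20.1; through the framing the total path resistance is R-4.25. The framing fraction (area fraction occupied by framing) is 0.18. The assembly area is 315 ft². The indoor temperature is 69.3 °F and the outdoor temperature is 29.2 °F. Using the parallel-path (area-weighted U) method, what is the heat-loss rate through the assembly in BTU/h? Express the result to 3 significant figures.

U_eff = 0.82/20.1 + 0.18/4.25 = 0.0408 + 0.04235 = 0.08315
R_eff = 1/U_eff = 12.03 ft²·°F·h/BTU
Q = 315 × (69.3 − 29.2) / 12.03 = 1050 BTU/h

1050 BTU/h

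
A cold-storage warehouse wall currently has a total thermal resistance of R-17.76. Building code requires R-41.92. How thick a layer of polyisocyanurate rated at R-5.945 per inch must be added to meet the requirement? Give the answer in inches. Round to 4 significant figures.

ΔR = 41.92 − 17.76 = 24.16 ft²·°F·h/BTU
L = ΔR / (R/in) = 24.16/5.945 = 4.0639 in

4.064 in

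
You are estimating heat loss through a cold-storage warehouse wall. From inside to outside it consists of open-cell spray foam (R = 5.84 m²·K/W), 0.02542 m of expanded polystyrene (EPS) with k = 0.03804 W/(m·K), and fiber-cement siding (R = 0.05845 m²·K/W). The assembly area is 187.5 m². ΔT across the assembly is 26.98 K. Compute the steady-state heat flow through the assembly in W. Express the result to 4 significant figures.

770.4 W

0.02542/0.03804 = 0.66824
R_total = 5.84 + 0.66824 + 0.05845 = 6.5667 m²·K/W
Q = A·ΔT/R = 187.5 × 26.98 / 6.5667 = 770.36 W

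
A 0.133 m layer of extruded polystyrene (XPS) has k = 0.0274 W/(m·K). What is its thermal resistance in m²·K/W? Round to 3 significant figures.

R = L/k = 0.133/0.0274 = 4.854 m²·K/W

4.85 m²·K/W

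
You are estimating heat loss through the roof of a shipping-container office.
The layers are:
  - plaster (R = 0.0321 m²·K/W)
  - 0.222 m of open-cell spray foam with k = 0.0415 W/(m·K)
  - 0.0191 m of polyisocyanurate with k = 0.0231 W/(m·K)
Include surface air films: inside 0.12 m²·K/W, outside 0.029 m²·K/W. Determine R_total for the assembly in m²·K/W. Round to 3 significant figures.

6.36 m²·K/W

0.222/0.0415 = 5.349
0.0191/0.0231 = 0.8268
R_total = 0.12 + 0.0321 + 5.349 + 0.8268 + 0.029 = 6.357 m²·K/W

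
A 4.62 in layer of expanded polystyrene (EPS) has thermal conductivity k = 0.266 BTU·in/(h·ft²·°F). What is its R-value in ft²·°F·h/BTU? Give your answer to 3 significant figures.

17.4 ft²·°F·h/BTU

R = L/k = 4.62/0.266 = 17.37 ft²·°F·h/BTU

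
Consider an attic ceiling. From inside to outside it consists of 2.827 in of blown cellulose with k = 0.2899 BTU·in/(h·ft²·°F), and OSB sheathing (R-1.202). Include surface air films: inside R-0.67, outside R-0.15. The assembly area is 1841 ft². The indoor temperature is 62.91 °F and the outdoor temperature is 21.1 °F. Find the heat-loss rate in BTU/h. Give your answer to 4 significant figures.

6538 BTU/h

2.827/0.2899 = 9.7516
R_total = 0.67 + 9.7516 + 1.202 + 0.15 = 11.774 ft²·°F·h/BTU
Q = A·ΔT/R = 1841 × (62.91 − 21.1) / 11.774 = 6537.7 BTU/h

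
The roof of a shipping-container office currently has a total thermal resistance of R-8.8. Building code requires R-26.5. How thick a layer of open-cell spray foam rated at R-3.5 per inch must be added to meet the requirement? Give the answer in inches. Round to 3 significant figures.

ΔR = 26.5 − 8.8 = 17.7 ft²·°F·h/BTU
L = ΔR / (R/in) = 17.7/3.5 = 5.057 in

5.06 in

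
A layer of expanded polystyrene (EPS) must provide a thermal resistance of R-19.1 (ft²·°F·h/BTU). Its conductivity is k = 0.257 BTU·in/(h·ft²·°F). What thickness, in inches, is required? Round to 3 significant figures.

L = R × k = 19.1 × 0.257 = 4.909 in

4.91 in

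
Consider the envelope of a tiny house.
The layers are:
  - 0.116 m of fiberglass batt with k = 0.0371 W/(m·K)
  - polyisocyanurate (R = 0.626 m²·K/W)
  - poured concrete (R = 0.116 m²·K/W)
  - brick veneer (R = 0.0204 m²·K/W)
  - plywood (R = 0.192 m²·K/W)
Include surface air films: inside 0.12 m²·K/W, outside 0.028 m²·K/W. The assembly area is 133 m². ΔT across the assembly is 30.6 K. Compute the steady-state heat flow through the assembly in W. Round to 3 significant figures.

0.116/0.0371 = 3.127
R_total = 0.12 + 3.127 + 0.626 + 0.116 + 0.0204 + 0.192 + 0.028 = 4.229 m²·K/W
Q = A·ΔT/R = 133 × 30.6 / 4.229 = 962.3 W

962 W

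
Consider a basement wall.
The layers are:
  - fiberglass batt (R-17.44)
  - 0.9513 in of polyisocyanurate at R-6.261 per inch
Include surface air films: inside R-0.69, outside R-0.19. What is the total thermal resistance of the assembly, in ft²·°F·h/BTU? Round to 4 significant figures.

24.28 ft²·°F·h/BTU

0.9513 × 6.261 = 5.9561
R_total = 0.69 + 17.44 + 5.9561 + 0.19 = 24.276 ft²·°F·h/BTU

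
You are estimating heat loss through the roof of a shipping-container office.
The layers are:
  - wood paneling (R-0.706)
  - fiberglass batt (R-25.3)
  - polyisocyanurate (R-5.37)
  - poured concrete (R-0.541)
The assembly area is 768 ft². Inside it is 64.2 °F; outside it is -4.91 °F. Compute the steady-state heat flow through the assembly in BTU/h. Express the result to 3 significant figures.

1660 BTU/h

R_total = 0.706 + 25.3 + 5.37 + 0.541 = 31.92 ft²·°F·h/BTU
Q = A·ΔT/R = 768 × (64.2 − (-4.91)) / 31.92 = 1663 BTU/h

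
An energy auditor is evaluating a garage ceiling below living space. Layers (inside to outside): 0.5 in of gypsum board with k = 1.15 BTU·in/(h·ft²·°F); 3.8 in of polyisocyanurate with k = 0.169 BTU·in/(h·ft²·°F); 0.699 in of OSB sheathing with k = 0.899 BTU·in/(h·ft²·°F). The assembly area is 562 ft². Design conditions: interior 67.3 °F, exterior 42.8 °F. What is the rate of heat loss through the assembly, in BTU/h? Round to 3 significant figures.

0.5/1.15 = 0.4348
3.8/0.169 = 22.49
0.699/0.899 = 0.7775
R_total = 0.4348 + 22.49 + 0.7775 = 23.7 ft²·°F·h/BTU
Q = A·ΔT/R = 562 × (67.3 − 42.8) / 23.7 = 581 BTU/h

581 BTU/h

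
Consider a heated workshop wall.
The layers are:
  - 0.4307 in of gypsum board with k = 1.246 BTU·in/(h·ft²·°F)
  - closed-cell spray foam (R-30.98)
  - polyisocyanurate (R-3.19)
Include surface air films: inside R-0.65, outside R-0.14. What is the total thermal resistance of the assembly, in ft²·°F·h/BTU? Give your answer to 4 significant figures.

0.4307/1.246 = 0.34567
R_total = 0.65 + 0.34567 + 30.98 + 3.19 + 0.14 = 35.306 ft²·°F·h/BTU

35.31 ft²·°F·h/BTU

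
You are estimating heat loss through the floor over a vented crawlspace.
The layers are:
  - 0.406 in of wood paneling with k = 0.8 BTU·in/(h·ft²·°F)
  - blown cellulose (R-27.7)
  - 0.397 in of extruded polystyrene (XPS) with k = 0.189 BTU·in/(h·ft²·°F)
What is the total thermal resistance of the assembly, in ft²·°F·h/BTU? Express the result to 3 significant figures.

30.3 ft²·°F·h/BTU

0.406/0.8 = 0.5075
0.397/0.189 = 2.101
R_total = 0.5075 + 27.7 + 2.101 = 30.31 ft²·°F·h/BTU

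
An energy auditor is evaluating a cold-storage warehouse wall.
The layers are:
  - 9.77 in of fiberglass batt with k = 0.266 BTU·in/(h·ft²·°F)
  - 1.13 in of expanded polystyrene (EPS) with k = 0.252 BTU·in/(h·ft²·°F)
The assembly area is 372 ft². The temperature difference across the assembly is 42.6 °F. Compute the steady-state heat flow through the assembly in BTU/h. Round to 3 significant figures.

385 BTU/h

9.77/0.266 = 36.73
1.13/0.252 = 4.484
R_total = 36.73 + 4.484 = 41.21 ft²·°F·h/BTU
Q = A·ΔT/R = 372 × 42.6 / 41.21 = 384.5 BTU/h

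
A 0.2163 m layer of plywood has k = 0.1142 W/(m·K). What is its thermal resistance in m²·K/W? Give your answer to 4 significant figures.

1.894 m²·K/W

R = L/k = 0.2163/0.1142 = 1.894 m²·K/W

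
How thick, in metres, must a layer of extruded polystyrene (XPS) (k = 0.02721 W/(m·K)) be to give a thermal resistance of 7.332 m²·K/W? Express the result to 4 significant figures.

0.1995 m

L = R·k = 7.332 × 0.02721 = 0.1995 m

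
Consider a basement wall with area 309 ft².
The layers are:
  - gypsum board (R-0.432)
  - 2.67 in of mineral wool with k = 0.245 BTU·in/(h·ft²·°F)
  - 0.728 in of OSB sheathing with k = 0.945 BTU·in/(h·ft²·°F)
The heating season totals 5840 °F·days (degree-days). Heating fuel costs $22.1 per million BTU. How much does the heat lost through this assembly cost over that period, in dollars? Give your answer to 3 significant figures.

79.1 dollars

2.67/0.245 = 10.9
0.728/0.945 = 0.7704
R_total = 0.432 + 10.9 + 0.7704 = 12.1 ft²·°F·h/BTU
E = A × HDD × 24 / R = 309 × 5840 × 24 / 12.1 = 3579000 BTU
Cost = 3579000/10⁶ × 22.1 = $79.1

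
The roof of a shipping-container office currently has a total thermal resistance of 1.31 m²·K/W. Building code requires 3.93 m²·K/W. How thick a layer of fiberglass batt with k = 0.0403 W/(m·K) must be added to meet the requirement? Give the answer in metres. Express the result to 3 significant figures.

ΔR = 3.93 − 1.31 = 2.62 m²·K/W
L = ΔR × k = 2.62 × 0.0403 = 0.1056 m

0.106 m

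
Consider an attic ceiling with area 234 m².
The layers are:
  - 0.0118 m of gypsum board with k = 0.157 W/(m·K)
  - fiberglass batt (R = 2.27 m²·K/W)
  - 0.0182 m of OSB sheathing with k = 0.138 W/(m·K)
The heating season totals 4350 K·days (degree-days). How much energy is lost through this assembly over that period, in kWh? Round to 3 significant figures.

9860 kWh

0.0118/0.157 = 0.07516
0.0182/0.138 = 0.1319
R_total = 0.07516 + 2.27 + 0.1319 = 2.477 m²·K/W
E = A × HDD × 24 / R / 1000 = 234 × 4350 × 24 / 2.477 / 1000 = 9862 kWh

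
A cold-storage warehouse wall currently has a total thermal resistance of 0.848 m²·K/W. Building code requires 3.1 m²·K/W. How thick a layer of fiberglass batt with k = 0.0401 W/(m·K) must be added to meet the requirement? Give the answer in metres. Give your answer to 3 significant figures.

0.0903 m

ΔR = 3.1 − 0.848 = 2.252 m²·K/W
L = ΔR × k = 2.252 × 0.0401 = 0.09031 m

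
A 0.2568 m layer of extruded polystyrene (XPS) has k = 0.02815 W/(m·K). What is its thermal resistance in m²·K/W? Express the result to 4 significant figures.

R = L/k = 0.2568/0.02815 = 9.1226 m²·K/W

9.123 m²·K/W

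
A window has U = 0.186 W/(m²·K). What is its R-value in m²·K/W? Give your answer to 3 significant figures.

R = 1/U = 1/0.186 = 5.376

5.38 m²·K/W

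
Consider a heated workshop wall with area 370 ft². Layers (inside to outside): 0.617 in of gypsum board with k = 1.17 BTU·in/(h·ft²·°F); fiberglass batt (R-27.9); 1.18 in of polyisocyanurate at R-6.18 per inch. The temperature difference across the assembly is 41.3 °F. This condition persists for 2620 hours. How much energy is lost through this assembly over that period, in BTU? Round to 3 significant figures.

0.617/1.17 = 0.5274
1.18 × 6.18 = 7.292
R_total = 0.5274 + 27.9 + 7.292 = 35.72 ft²·°F·h/BTU
Q = 370 × 41.3 / 35.72 = 427.8 BTU/h
E = 427.8 × 2620 = 1121000 BTU

1120000 BTU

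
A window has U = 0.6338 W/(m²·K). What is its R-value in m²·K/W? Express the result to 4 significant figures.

1.578 m²·K/W

R = 1/U = 1/0.6338 = 1.5778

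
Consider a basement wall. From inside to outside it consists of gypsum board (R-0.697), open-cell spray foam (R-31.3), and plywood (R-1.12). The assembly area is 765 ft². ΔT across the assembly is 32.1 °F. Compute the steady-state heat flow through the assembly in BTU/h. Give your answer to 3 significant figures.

742 BTU/h

R_total = 0.697 + 31.3 + 1.12 = 33.12 ft²·°F·h/BTU
Q = A·ΔT/R = 765 × 32.1 / 33.12 = 741.5 BTU/h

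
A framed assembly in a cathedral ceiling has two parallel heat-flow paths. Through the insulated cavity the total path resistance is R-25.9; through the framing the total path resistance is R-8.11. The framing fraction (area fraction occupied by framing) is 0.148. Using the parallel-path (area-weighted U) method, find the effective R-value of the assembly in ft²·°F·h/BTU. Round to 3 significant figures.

19.6 ft²·°F·h/BTU

U_eff = 0.852/25.9 + 0.148/8.11 = 0.0329 + 0.01825 = 0.05114
R_eff = 1/U_eff = 19.55 ft²·°F·h/BTU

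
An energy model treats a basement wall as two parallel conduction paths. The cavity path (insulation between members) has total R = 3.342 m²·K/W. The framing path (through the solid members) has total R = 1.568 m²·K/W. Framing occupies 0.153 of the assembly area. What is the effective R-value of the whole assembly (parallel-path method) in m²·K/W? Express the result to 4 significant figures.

2.849 m²·K/W

U_eff = 0.847/3.342 + 0.153/1.568 = 0.25344 + 0.097577 = 0.35102
R_eff = 1/U_eff = 2.8489 m²·K/W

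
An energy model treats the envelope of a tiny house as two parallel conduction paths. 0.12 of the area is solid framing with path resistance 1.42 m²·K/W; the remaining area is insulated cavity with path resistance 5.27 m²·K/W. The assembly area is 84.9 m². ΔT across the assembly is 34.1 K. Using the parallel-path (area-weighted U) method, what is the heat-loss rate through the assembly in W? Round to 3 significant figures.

728 W

U_eff = 0.88/5.27 + 0.12/1.42 = 0.167 + 0.08451 = 0.2515
R_eff = 1/U_eff = 3.976 m²·K/W
Q = 84.9 × 34.1 / 3.976 = 728.1 W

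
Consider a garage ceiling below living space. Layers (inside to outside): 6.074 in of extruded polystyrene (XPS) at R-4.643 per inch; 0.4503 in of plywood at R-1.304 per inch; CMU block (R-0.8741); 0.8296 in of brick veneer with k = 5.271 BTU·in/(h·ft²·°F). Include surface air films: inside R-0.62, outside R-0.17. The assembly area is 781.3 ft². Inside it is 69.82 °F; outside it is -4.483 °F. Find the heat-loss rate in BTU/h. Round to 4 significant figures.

1897 BTU/h

6.074 × 4.643 = 28.202
0.4503 × 1.304 = 0.58719
0.8296/5.271 = 0.15739
R_total = 0.62 + 28.202 + 0.58719 + 0.8741 + 0.15739 + 0.17 = 30.61 ft²·°F·h/BTU
Q = A·ΔT/R = 781.3 × (69.82 − (-4.483)) / 30.61 = 1896.5 BTU/h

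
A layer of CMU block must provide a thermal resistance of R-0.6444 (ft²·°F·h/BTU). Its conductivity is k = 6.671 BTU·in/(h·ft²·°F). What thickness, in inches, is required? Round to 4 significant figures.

L = R × k = 0.6444 × 6.671 = 4.2988 in

4.299 in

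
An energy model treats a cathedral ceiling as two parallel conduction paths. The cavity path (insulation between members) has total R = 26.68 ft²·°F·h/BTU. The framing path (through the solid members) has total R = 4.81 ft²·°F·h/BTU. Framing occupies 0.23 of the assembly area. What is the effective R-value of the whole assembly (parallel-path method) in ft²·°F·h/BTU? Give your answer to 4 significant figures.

U_eff = 0.77/26.68 + 0.23/4.81 = 0.028861 + 0.047817 = 0.076678
R_eff = 1/U_eff = 13.042 ft²·°F·h/BTU

13.04 ft²·°F·h/BTU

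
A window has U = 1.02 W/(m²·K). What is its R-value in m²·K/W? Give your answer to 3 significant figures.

R = 1/U = 1/1.02 = 0.9804

0.980 m²·K/W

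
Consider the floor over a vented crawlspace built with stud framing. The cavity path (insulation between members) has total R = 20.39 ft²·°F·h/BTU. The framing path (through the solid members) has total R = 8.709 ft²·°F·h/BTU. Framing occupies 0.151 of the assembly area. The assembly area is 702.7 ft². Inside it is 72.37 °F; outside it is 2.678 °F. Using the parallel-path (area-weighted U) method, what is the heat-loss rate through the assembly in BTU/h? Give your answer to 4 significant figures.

2888 BTU/h

U_eff = 0.849/20.39 + 0.151/8.709 = 0.041638 + 0.017338 = 0.058976
R_eff = 1/U_eff = 16.956 ft²·°F·h/BTU
Q = 702.7 × (72.37 − 2.678) / 16.956 = 2888.2 BTU/h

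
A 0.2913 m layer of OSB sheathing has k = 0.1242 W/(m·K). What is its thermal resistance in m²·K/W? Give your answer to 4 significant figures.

2.345 m²·K/W

R = L/k = 0.2913/0.1242 = 2.3454 m²·K/W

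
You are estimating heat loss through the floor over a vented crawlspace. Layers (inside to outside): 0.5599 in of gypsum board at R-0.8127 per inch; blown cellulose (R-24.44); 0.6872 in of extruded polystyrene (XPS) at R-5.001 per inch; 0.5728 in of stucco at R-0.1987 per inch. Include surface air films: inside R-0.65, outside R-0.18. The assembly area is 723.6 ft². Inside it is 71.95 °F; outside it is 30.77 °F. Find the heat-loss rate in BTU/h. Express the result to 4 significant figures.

0.5599 × 0.8127 = 0.45503
0.6872 × 5.001 = 3.4367
0.5728 × 0.1987 = 0.11382
R_total = 0.65 + 0.45503 + 24.44 + 3.4367 + 0.11382 + 0.18 = 29.276 ft²·°F·h/BTU
Q = A·ΔT/R = 723.6 × (71.95 − 30.77) / 29.276 = 1017.8 BTU/h

1018 BTU/h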